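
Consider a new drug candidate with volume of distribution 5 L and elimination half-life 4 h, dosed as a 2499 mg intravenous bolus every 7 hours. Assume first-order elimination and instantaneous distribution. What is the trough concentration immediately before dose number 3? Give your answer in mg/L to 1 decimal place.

192.8 mg/L

f = (1/2)^(τ/t½) = (1/2)^(7/4) ≈ 0.2973.
C₀ = D/Vd = 2499/5 ≈ 499.800 mg/L.
Before the 3rd dose, 2 doses have been given. Superposition: Cmin = C₀·(f + f²).
≈ 499.800 × (0.2973 + 0.0884) ≈ 499.800 × 0.3857 ≈ 192.773 mg/L.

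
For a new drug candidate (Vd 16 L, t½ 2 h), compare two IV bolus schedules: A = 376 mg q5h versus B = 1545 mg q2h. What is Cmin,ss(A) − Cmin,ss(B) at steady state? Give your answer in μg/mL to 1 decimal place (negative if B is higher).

-91.5 μg/mL

Regimen A: f = (1/2)^(5/2) ≈ 0.1768; Cmin,ss = (376/16)·f/(1−f) ≈ 5.047 μg/mL.
Regimen B: f = (1/2)^(2/2) ≈ 0.5000; Cmin,ss = (1545/16)·f/(1−f) ≈ 96.562 μg/mL.
Difference ≈ 5.047 − 96.562 ≈ -91.515 μg/mL.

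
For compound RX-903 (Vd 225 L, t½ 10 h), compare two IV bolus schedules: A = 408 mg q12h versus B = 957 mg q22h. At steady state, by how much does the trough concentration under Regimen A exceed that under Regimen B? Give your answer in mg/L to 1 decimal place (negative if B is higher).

0.2 mg/L

Regimen A: f = (1/2)^(12/10) ≈ 0.4353; Cmin,ss = (408/225)·f/(1−f) ≈ 1.398 mg/L.
Regimen B: f = (1/2)^(22/10) ≈ 0.2176; Cmin,ss = (957/225)·f/(1−f) ≈ 1.183 mg/L.
Difference ≈ 1.398 − 1.183 ≈ 0.215 mg/L.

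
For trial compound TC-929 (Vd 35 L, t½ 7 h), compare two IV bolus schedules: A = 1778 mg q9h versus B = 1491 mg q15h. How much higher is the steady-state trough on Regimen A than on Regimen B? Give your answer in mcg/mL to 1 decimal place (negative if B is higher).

Regimen A: f = (1/2)^(9/7) ≈ 0.4102; Cmin,ss = (1778/35)·f/(1−f) ≈ 35.331 mcg/mL.
Regimen B: f = (1/2)^(15/7) ≈ 0.2264; Cmin,ss = (1491/35)·f/(1−f) ≈ 12.467 mcg/mL.
Difference ≈ 35.331 − 12.467 ≈ 22.864 mcg/mL.

22.9 mcg/mL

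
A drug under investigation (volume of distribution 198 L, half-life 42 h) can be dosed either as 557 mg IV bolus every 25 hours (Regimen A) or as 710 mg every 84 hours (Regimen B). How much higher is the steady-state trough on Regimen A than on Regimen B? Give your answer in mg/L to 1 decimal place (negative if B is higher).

Regimen A: f = (1/2)^(25/42) ≈ 0.6619; Cmin,ss = (557/198)·f/(1−f) ≈ 5.507 mg/L.
Regimen B: f = (1/2)^(84/42) ≈ 0.2500; Cmin,ss = (710/198)·f/(1−f) ≈ 1.195 mg/L.
Difference ≈ 5.507 − 1.195 ≈ 4.312 mg/L.

4.3 mg/L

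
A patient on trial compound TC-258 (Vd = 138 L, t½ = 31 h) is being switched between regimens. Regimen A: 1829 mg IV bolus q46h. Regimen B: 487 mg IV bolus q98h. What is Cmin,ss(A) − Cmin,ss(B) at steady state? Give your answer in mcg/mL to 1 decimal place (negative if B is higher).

6.9 mcg/mL

Regimen A: f = (1/2)^(46/31) ≈ 0.3575; Cmin,ss = (1829/138)·f/(1−f) ≈ 7.375 mcg/mL.
Regimen B: f = (1/2)^(98/31) ≈ 0.1118; Cmin,ss = (487/138)·f/(1−f) ≈ 0.444 mcg/mL.
Difference ≈ 7.375 − 0.444 ≈ 6.931 mcg/mL.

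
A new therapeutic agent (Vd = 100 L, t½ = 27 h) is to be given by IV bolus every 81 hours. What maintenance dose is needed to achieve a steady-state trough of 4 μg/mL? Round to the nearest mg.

2800 mg

τ/t½ = 81/27 ≈ 3, so f = (1/2)^(81/27) ≈ 0.125000.
Cmin,ss = (D/Vd)·f/(1−f), so D = Cmin,ss·Vd·(1−f)/f.
D = 4 × 100 × (1−f)/f ≈ 4 × 100 × 7.00000 ≈ 2800.00 mg.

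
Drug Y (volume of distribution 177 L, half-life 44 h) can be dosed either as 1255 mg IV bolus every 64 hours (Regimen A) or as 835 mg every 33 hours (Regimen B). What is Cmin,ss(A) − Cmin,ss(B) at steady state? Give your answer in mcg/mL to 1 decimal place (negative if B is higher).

Regimen A: f = (1/2)^(64/44) ≈ 0.3649; Cmin,ss = (1255/177)·f/(1−f) ≈ 4.074 mcg/mL.
Regimen B: f = (1/2)^(33/44) ≈ 0.5946; Cmin,ss = (835/177)·f/(1−f) ≈ 6.919 mcg/mL.
Difference ≈ 4.074 − 6.919 ≈ -2.845 mcg/mL.

-2.8 mcg/mL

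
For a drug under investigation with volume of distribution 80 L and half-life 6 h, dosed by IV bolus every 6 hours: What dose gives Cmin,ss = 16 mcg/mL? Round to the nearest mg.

1280 mg

τ/t½ = 6/6 ≈ 1, so f = (1/2)^(6/6) ≈ 0.500000.
Cmin,ss = (D/Vd)·f/(1−f), so D = Cmin,ss·Vd·(1−f)/f.
D = 16 × 80 × (1−f)/f ≈ 16 × 80 × 1.00000 ≈ 1280.00 mg.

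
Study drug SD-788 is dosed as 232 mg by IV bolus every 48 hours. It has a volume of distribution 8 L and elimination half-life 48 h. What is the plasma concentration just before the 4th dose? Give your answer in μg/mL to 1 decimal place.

25.4 μg/mL

f = (1/2)^(τ/t½) = (1/2)^(48/48) ≈ 0.5000.
C₀ = D/Vd = 232/8 ≈ 29.000 μg/mL.
Before the 4th dose, 3 doses have been given. Superposition: Cmin = C₀·(f + f² + … + f^3).
≈ 29.000 × (0.5000 + 0.2500 + 0.1250) ≈ 29.000 × 0.8750 ≈ 25.375 μg/mL.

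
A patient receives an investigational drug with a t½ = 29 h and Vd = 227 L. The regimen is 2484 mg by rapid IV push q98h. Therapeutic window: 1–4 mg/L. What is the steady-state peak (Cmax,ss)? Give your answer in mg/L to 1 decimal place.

k = ln2/t½ = ln2/29 ≈ 0.023902 h⁻¹; fraction remaining f = e^(−kτ) = e^(−0.023902×98) ≈ 0.0961.
At steady state, accumulation factor R = 1/(1 − e^(−kτ)) ≈ 1.1063.
Single-dose peak C₀ = D/Vd = 2484/227 ≈ 10.943 mg/L.
Steady-state peak Cmax,ss = C₀·R ≈ 10.943 × 1.1063 ≈ 12.106 mg/L.
Peak 12.1 mg/L vs MTC 4 mg/L: exceeds toxic threshold.

12.1 mg/L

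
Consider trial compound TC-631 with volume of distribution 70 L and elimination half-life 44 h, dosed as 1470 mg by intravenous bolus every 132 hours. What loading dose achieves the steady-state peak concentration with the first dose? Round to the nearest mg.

f = (1/2)^(132/44) ≈ 0.125000; accumulation ratio R = 1/(1−f) ≈ 1.14286.
Loading dose to hit Cmax,ss on first dose: D_load = D_maint·R ≈ 1470 × 1.14286 ≈ 1680.00 mg.

1680 mg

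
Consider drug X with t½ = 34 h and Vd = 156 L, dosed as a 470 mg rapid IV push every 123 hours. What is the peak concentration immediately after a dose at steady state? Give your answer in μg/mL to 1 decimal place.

3.3 μg/mL

τ/t½ = 123/34 ≈ 3.6176, so fraction remaining f = (1/2)^(123/34) ≈ 0.0815.
Accumulation ratio R = 1/(1 − f) ≈ 1/0.9185 ≈ 1.0887.
Each bolus raises the concentration by D/Vd = 470/156 ≈ 3.013 μg/mL.
Cmax,ss = C₀/(1 − f) ≈ 3.013/0.9185 ≈ 3.280 μg/mL.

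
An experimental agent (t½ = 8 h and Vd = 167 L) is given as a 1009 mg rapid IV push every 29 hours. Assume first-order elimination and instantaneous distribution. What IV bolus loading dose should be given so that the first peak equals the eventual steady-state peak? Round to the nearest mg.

1098 mg

f = (1/2)^(29/8) ≈ 0.081052; accumulation ratio R = 1/(1−f) ≈ 1.08820.
Loading dose to hit Cmax,ss on first dose: D_load = D_maint·R ≈ 1009 × 1.08820 ≈ 1097.99 mg.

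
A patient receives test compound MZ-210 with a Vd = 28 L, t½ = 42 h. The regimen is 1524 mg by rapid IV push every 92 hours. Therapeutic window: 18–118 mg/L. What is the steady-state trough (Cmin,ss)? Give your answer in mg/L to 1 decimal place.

Over one 92-h interval, 92/42 ≈ 2.1905 half-lives elapse, leaving f ≈ 0.2191 of each dose.
Accumulation ratio R = 1/(1 − f) ≈ 1/0.7809 ≈ 1.2806.
Each bolus raises the concentration by D/Vd = 1524/28 ≈ 54.429 mg/L.
Cmax,ss = C₀/(1 − f) ≈ 54.429/0.7809 ≈ 69.700 mg/L.
Steady-state trough Cmin,ss = Cmax,ss·f ≈ 69.700 × 0.2191 ≈ 15.271 mg/L.
Trough 15.3 mg/L vs MEC 18 mg/L: subtherapeutic.

15.3 mg/L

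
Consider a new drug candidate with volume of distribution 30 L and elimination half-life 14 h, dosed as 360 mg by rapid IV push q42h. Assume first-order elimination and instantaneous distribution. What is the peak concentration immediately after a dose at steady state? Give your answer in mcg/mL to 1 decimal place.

13.7 mcg/mL

The dosing interval is 3 half-lives, so f = 2^(−3) = 0.125.
At steady state, R = 1/(1 − 0.125) = 8/7.
Single-dose peak C₀ = D/Vd = 360/30 = 12 mcg/mL.
Steady-state peak Cmax,ss = C₀·R = 12 × 8/7 ≈ 13.714 mcg/mL.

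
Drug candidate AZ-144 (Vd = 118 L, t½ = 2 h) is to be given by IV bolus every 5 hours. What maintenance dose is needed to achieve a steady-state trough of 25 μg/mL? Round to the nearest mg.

τ/t½ = 5/2 ≈ 2.5, so f = (1/2)^(5/2) ≈ 0.176777.
Cmin,ss = (D/Vd)·f/(1−f), so D = Cmin,ss·Vd·(1−f)/f.
D = 25 × 118 × (1−f)/f ≈ 25 × 118 × 4.65684 ≈ 13737.68 mg.

13738 mg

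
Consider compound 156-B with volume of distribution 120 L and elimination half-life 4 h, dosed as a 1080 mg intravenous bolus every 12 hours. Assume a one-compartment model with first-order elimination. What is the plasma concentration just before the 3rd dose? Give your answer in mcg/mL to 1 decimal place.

f = (1/2)^(τ/t½) = (1/2)^(12/4) ≈ 0.1250.
C₀ = D/Vd = 1080/120 ≈ 9.000 mcg/mL.
Before the 3rd dose, 2 doses have been given. Superposition: Cmin = C₀·(f + f²).
≈ 9.000 × (0.1250 + 0.0156) ≈ 9.000 × 0.1406 ≈ 1.265 mcg/mL.

1.3 mcg/mL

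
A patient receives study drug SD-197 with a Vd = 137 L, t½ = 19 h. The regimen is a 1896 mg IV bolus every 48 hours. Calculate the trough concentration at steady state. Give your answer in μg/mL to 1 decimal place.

τ/t½ = 48/19 ≈ 2.5263, so fraction remaining f = (1/2)^(48/19) ≈ 0.1736.
Each bolus raises the concentration by D/Vd = 1896/137 ≈ 13.839 μg/mL.
Steady-state trough Cmin,ss = C₀·f/(1−f) ≈ 13.839 × 0.1736/0.8264 ≈ 2.907 μg/mL.

2.9 μg/mL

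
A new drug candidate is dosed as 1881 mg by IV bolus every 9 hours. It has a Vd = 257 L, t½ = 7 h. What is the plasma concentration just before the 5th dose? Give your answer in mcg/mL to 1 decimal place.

f = (1/2)^(τ/t½) = (1/2)^(9/7) ≈ 0.4102.
C₀ = D/Vd = 1881/257 ≈ 7.319 mcg/mL.
Before the 5th dose, 4 doses have been given. Superposition: Cmin = C₀·(f + f² + … + f^4).
≈ 7.319 × (0.4102 + 0.1683 + 0.0690 + 0.0283) ≈ 7.319 × 0.6758 ≈ 4.946 mcg/mL.

4.9 mcg/mL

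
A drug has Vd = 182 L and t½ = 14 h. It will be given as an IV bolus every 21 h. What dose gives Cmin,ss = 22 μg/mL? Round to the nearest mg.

τ/t½ = 21/14 ≈ 1.5, so f = (1/2)^(21/14) ≈ 0.353553.
Cmin,ss = (D/Vd)·f/(1−f), so D = Cmin,ss·Vd·(1−f)/f.
D = 22 × 182 × (1−f)/f ≈ 22 × 182 × 1.82843 ≈ 7321.03 mg.

7321 mg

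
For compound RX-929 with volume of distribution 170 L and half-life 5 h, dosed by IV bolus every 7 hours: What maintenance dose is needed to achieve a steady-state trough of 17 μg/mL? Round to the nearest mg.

4737 mg

τ/t½ = 7/5 ≈ 1.4, so f = (1/2)^(7/5) ≈ 0.378929.
Cmin,ss = (D/Vd)·f/(1−f), so D = Cmin,ss·Vd·(1−f)/f.
D = 17 × 170 × (1−f)/f ≈ 17 × 170 × 1.63902 ≈ 4736.77 mg.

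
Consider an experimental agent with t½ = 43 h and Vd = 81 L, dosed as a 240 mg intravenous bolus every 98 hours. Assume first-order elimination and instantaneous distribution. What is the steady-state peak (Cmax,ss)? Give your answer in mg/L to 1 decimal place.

3.7 mg/L

Over one 98-h interval, 98/43 ≈ 2.2791 half-lives elapse, leaving f ≈ 0.2060 of each dose.
Accumulation ratio R = 1/(1 − f) ≈ 1/0.7940 ≈ 1.2594.
Single-dose peak C₀ = D/Vd = 240/81 ≈ 2.963 mg/L.
Steady-state peak Cmax,ss = C₀·R ≈ 2.963 × 1.2594 ≈ 3.732 mg/L.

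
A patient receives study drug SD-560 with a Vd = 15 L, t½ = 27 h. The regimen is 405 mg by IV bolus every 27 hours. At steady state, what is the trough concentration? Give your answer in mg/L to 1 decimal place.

27.0 mg/L

The dosing interval is 1 half-life, so f = 2^(−1) = 0.5.
At steady state, R = 1/(1 − 0.5) = 2/1.
Single-dose peak C₀ = D/Vd = 405/15 = 27 mg/L.
Steady-state peak Cmax,ss = C₀·R = 27 × 2/1 ≈ 54.000 mg/L.
Steady-state trough Cmin,ss = Cmax,ss·f ≈ 54.000 × 0.5 ≈ 27.000 mg/L.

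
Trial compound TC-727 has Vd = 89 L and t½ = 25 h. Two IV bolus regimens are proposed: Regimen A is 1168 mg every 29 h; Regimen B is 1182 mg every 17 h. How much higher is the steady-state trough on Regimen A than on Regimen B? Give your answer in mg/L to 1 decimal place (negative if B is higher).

Regimen A: f = (1/2)^(29/25) ≈ 0.4475; Cmin,ss = (1168/89)·f/(1−f) ≈ 10.630 mg/L.
Regimen B: f = (1/2)^(17/25) ≈ 0.6242; Cmin,ss = (1182/89)·f/(1−f) ≈ 22.059 mg/L.
Difference ≈ 10.630 − 22.059 ≈ -11.429 mg/L.

-11.4 mg/L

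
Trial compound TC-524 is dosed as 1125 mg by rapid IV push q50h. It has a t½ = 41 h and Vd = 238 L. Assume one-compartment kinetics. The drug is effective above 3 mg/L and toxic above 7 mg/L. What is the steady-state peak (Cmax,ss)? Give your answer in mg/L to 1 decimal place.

8.3 mg/L

k = ln2/t½ = ln2/41 ≈ 0.016906 h⁻¹; fraction remaining f = e^(−kτ) = e^(−0.016906×50) ≈ 0.4294.
Accumulation ratio R = 1/(1 − f) ≈ 1/0.5706 ≈ 1.7525.
Each bolus raises the concentration by D/Vd = 1125/238 ≈ 4.727 mg/L.
Steady-state peak Cmax,ss = C₀·R ≈ 4.727 × 1.7525 ≈ 8.284 mg/L.
Peak 8.3 mg/L vs MTC 7 mg/L: exceeds toxic threshold.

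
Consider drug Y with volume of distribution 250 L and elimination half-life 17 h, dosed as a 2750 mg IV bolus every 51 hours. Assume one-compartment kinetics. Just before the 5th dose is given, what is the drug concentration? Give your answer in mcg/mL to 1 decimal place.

1.6 mcg/mL

f = (1/2)^(τ/t½) = (1/2)^(51/17) ≈ 0.1250.
C₀ = D/Vd = 2750/250 ≈ 11.000 mcg/mL.
Before the 5th dose, 4 doses have been given. Superposition: Cmin = C₀·(f + f² + … + f^4).
≈ 11.000 × (0.1250 + 0.0156 + 0.0020 + 0.0002) ≈ 11.000 × 0.1428 ≈ 1.571 mcg/mL.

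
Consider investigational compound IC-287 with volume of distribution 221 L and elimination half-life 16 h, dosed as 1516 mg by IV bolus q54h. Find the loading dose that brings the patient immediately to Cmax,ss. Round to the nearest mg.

1678 mg

f = (1/2)^(54/16) ≈ 0.096388; accumulation ratio R = 1/(1−f) ≈ 1.10667.
Loading dose to hit Cmax,ss on first dose: D_load = D_maint·R ≈ 1516 × 1.10667 ≈ 1677.71 mg.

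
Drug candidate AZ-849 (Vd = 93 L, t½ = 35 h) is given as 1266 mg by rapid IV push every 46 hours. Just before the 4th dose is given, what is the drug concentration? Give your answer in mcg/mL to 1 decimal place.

f = (1/2)^(τ/t½) = (1/2)^(46/35) ≈ 0.4021.
C₀ = D/Vd = 1266/93 ≈ 13.613 mcg/mL.
Before the 4th dose, 3 doses have been given. Superposition: Cmin = C₀·(f + f² + … + f^3).
≈ 13.613 × (0.4021 + 0.1617 + 0.0650) ≈ 13.613 × 0.6288 ≈ 8.560 mcg/mL.

8.6 mcg/mL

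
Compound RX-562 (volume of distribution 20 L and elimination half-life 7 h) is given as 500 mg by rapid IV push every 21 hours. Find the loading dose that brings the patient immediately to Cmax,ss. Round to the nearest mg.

f = (1/2)^(21/7) ≈ 0.125000; accumulation ratio R = 1/(1−f) ≈ 1.14286.
Loading dose to hit Cmax,ss on first dose: D_load = D_maint·R ≈ 500 × 1.14286 ≈ 571.43 mg.

571 mg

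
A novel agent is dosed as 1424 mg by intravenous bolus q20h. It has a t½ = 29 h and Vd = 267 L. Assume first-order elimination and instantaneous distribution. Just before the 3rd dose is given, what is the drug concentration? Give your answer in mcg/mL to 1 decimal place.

f = (1/2)^(τ/t½) = (1/2)^(20/29) ≈ 0.6200.
C₀ = D/Vd = 1424/267 ≈ 5.333 mcg/mL.
Before the 3rd dose, 2 doses have been given. Superposition: Cmin = C₀·(f + f²).
≈ 5.333 × (0.6200 + 0.3844) ≈ 5.333 × 1.0044 ≈ 5.356 mcg/mL.

5.4 mcg/mL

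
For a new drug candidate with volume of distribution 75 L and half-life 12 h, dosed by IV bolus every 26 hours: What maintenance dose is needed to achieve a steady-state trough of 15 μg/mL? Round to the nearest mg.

τ/t½ = 26/12 ≈ 2.1667, so f = (1/2)^(26/12) ≈ 0.222725.
Cmin,ss = (D/Vd)·f/(1−f), so D = Cmin,ss·Vd·(1−f)/f.
D = 15 × 75 × (1−f)/f ≈ 15 × 75 × 3.48984 ≈ 3926.07 mg.

3926 mg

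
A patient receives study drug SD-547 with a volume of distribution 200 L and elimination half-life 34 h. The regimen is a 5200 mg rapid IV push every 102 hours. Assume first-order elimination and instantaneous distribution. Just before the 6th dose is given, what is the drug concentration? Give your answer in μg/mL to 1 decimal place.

3.7 μg/mL

f = (1/2)^(τ/t½) = (1/2)^(102/34) ≈ 0.1250.
C₀ = D/Vd = 5200/200 ≈ 26.000 μg/mL.
Before the 6th dose, 5 doses have been given. Superposition: Cmin = C₀·(f + f² + … + f^5).
≈ 26.000 × (0.1250 + 0.0156 + 0.0020 + 0.0002 + 0.0000) ≈ 26.000 × 0.1428 ≈ 3.713 μg/mL.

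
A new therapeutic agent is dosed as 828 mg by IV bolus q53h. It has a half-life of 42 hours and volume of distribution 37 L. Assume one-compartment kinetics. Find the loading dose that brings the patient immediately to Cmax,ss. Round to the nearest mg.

f = (1/2)^(53/42) ≈ 0.416993; accumulation ratio R = 1/(1−f) ≈ 1.71525.
Loading dose to hit Cmax,ss on first dose: D_load = D_maint·R ≈ 828 × 1.71525 ≈ 1420.23 mg.

1420 mg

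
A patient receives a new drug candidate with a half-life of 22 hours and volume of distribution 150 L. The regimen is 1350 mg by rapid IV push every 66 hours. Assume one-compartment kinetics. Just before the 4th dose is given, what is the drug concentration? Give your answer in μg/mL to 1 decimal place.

1.3 μg/mL

f = (1/2)^(τ/t½) = (1/2)^(66/22) ≈ 0.1250.
C₀ = D/Vd = 1350/150 ≈ 9.000 μg/mL.
Before the 4th dose, 3 doses have been given. Superposition: Cmin = C₀·(f + f² + … + f^3).
≈ 9.000 × (0.1250 + 0.0156 + 0.0020) ≈ 9.000 × 0.1426 ≈ 1.283 μg/mL.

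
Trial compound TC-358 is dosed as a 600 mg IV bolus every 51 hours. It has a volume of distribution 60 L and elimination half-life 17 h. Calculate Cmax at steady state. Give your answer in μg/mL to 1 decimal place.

11.4 μg/mL

The dosing interval is 3 half-lives, so f = 2^(−3) = 0.125.
Accumulation ratio R = 1/(1 − f) = 1/0.875 = 8/7.
Single-dose peak C₀ = D/Vd = 600/60 = 10 μg/mL.
Steady-state peak Cmax,ss = C₀·R = 10 × 8/7 ≈ 11.429 μg/mL.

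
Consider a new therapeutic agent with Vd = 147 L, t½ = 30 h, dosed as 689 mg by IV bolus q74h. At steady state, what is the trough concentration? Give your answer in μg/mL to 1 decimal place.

Over one 74-h interval, 74/30 ≈ 2.4667 half-lives elapse, leaving f ≈ 0.1809 of each dose.
Each bolus raises the concentration by D/Vd = 689/147 ≈ 4.687 μg/mL.
Steady-state trough Cmin,ss = C₀·f/(1−f) ≈ 4.687 × 0.1809/0.8191 ≈ 1.035 μg/mL.

1.0 μg/mL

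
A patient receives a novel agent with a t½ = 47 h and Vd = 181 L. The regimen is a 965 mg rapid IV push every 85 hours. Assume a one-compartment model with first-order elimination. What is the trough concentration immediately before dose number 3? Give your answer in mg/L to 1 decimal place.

2.0 mg/L

f = (1/2)^(τ/t½) = (1/2)^(85/47) ≈ 0.2855.
C₀ = D/Vd = 965/181 ≈ 5.331 mg/L.
Before the 3rd dose, 2 doses have been given. Superposition: Cmin = C₀·(f + f²).
≈ 5.331 × (0.2855 + 0.0815) ≈ 5.331 × 0.3670 ≈ 1.956 mg/L.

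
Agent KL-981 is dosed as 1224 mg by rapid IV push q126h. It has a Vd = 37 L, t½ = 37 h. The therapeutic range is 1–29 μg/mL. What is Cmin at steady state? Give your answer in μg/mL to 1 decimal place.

Over one 126-h interval, 126/37 ≈ 3.4054 half-lives elapse, leaving f ≈ 0.0944 of each dose.
Single-dose peak C₀ = D/Vd = 1224/37 ≈ 33.081 μg/mL.
Steady-state trough Cmin,ss = C₀·f/(1−f) ≈ 33.081 × 0.0944/0.9056 ≈ 3.448 μg/mL.
Trough 3.4 μg/mL vs MEC 1 μg/mL: adequate.

3.4 μg/mL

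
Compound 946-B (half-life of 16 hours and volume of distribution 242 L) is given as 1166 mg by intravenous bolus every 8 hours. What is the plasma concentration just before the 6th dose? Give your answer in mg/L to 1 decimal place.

9.6 mg/L

f = (1/2)^(τ/t½) = (1/2)^(8/16) ≈ 0.7071.
C₀ = D/Vd = 1166/242 ≈ 4.818 mg/L.
Before the 6th dose, 5 doses have been given. Superposition: Cmin = C₀·(f + f² + … + f^5).
≈ 4.818 × (0.7071 + 0.5000 + 0.3535 + 0.2500 + 0.1768) ≈ 4.818 × 1.9874 ≈ 9.575 mg/L.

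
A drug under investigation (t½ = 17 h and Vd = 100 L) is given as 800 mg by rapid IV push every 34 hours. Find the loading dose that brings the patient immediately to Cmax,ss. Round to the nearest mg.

1067 mg

f = (1/2)^(34/17) ≈ 0.250000; accumulation ratio R = 1/(1−f) ≈ 1.33333.
Loading dose to hit Cmax,ss on first dose: D_load = D_maint·R ≈ 800 × 1.33333 ≈ 1066.66 mg.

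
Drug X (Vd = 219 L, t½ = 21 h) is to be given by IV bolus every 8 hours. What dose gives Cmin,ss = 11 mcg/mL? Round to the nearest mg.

τ/t½ = 8/21 ≈ 0.38095, so f = (1/2)^(8/21) ≈ 0.767930.
Cmin,ss = (D/Vd)·f/(1−f), so D = Cmin,ss·Vd·(1−f)/f.
D = 11 × 219 × (1−f)/f ≈ 11 × 219 × 0.30220 ≈ 728.00 mg.

728 mg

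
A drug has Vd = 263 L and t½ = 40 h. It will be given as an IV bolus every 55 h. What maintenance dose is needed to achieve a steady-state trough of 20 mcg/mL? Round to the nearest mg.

8383 mg

τ/t½ = 55/40 ≈ 1.375, so f = (1/2)^(55/40) ≈ 0.385553.
Cmin,ss = (D/Vd)·f/(1−f), so D = Cmin,ss·Vd·(1−f)/f.
D = 20 × 263 × (1−f)/f ≈ 20 × 263 × 1.59368 ≈ 8382.76 mg.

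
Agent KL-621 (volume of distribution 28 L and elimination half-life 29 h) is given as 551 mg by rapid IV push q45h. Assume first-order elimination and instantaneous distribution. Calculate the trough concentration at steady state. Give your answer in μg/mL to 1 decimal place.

10.2 μg/mL

Over one 45-h interval, 45/29 ≈ 1.5517 half-lives elapse, leaving f ≈ 0.3411 of each dose.
Accumulation ratio R = 1/(1 − f) ≈ 1/0.6589 ≈ 1.5177.
Single-dose peak C₀ = D/Vd = 551/28 ≈ 19.679 μg/mL.
Cmax,ss = C₀/(1 − f) ≈ 19.679/0.6589 ≈ 29.866 μg/mL.
One interval later, Cmin,ss = Cmax,ss·e^(−kτ) ≈ 29.866 × 0.3411 ≈ 10.187 μg/mL.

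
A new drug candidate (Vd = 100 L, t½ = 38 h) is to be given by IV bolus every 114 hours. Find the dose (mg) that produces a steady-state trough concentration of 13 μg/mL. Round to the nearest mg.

τ/t½ = 114/38 ≈ 3, so f = (1/2)^(114/38) ≈ 0.125000.
Cmin,ss = (D/Vd)·f/(1−f), so D = Cmin,ss·Vd·(1−f)/f.
D = 13 × 100 × (1−f)/f ≈ 13 × 100 × 7.00000 ≈ 9100.00 mg.

9100 mg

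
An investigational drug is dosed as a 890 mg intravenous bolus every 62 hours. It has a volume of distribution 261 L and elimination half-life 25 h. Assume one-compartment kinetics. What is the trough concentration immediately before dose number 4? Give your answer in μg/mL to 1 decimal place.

f = (1/2)^(τ/t½) = (1/2)^(62/25) ≈ 0.1792.
C₀ = D/Vd = 890/261 ≈ 3.410 μg/mL.
Before the 4th dose, 3 doses have been given. Superposition: Cmin = C₀·(f + f² + … + f^3).
≈ 3.410 × (0.1792 + 0.0321 + 0.0058) ≈ 3.410 × 0.2171 ≈ 0.740 μg/mL.

0.7 μg/mL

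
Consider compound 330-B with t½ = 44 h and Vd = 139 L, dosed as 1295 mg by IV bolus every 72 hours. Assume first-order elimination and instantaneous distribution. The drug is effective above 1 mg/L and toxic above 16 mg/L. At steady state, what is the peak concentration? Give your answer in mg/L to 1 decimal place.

13.7 mg/L

τ/t½ = 72/44 ≈ 1.6364, so fraction remaining f = (1/2)^(72/44) ≈ 0.3217.
At steady state, accumulation factor R = 1/(1 − e^(−kτ)) ≈ 1.4743.
Single-dose peak C₀ = D/Vd = 1295/139 ≈ 9.317 mg/L.
Cmax,ss = C₀/(1 − f) ≈ 9.317/0.6783 ≈ 13.736 mg/L.
Peak 13.7 mg/L vs MTC 16 mg/L: below toxic threshold.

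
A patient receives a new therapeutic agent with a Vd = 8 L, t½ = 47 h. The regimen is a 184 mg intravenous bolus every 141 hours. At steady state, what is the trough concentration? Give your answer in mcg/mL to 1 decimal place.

3.3 mcg/mL

τ = 141 h = 3 half-lives, so f = (1/2)^3 = 0.125.
Accumulation ratio R = 1/(1 − f) = 1/0.875 = 8/7.
Single-dose peak C₀ = D/Vd = 184/8 = 23 mcg/mL.
Steady-state peak Cmax,ss = C₀·R = 23 × 8/7 ≈ 26.286 mcg/mL.
Steady-state trough Cmin,ss = Cmax,ss·f ≈ 26.286 × 0.125 ≈ 3.286 mcg/mL.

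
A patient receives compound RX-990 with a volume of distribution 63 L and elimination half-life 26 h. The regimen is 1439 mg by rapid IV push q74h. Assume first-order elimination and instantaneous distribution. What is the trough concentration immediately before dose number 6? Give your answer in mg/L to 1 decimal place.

f = (1/2)^(τ/t½) = (1/2)^(74/26) ≈ 0.1391.
C₀ = D/Vd = 1439/63 ≈ 22.841 mg/L.
Before the 6th dose, 5 doses have been given. Superposition: Cmin = C₀·(f + f² + … + f^5).
≈ 22.841 × (0.1391 + 0.0193 + 0.0027 + 0.0004 + 0.0001) ≈ 22.841 × 0.1616 ≈ 3.691 mg/L.

3.7 mg/L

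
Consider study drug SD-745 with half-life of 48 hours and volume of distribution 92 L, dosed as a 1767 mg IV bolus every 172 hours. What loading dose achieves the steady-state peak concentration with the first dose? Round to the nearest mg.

f = (1/2)^(172/48) ≈ 0.083427; accumulation ratio R = 1/(1−f) ≈ 1.09102.
Loading dose to hit Cmax,ss on first dose: D_load = D_maint·R ≈ 1767 × 1.09102 ≈ 1927.83 mg.

1928 mg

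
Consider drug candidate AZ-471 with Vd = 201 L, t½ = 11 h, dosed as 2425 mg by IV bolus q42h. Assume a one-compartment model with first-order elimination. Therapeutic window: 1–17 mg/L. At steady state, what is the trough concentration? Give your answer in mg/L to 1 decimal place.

0.9 mg/L

τ/t½ = 42/11 ≈ 3.8182, so fraction remaining f = (1/2)^(42/11) ≈ 0.0709.
Accumulation ratio R = 1/(1 − f) ≈ 1/0.9291 ≈ 1.0763.
Each bolus raises the concentration by D/Vd = 2425/201 ≈ 12.065 mg/L.
Cmax,ss = C₀/(1 − f) ≈ 12.065/0.9291 ≈ 12.986 mg/L.
One interval later, Cmin,ss = Cmax,ss·e^(−kτ) ≈ 12.986 × 0.0709 ≈ 0.921 mg/L.
Trough 0.9 mg/L vs MEC 1 mg/L: subtherapeutic.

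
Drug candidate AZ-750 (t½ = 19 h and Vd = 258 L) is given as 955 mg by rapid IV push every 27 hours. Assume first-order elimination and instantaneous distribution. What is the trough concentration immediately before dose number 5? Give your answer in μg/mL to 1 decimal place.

2.2 μg/mL

f = (1/2)^(τ/t½) = (1/2)^(27/19) ≈ 0.3734.
C₀ = D/Vd = 955/258 ≈ 3.702 μg/mL.
Before the 5th dose, 4 doses have been given. Superposition: Cmin = C₀·(f + f² + … + f^4).
≈ 3.702 × (0.3734 + 0.1394 + 0.0521 + 0.0194) ≈ 3.702 × 0.5843 ≈ 2.163 μg/mL.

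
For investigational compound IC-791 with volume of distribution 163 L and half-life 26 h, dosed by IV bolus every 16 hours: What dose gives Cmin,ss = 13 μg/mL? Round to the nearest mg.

1127 mg

τ/t½ = 16/26 ≈ 0.61538, so f = (1/2)^(16/26) ≈ 0.652756.
Cmin,ss = (D/Vd)·f/(1−f), so D = Cmin,ss·Vd·(1−f)/f.
D = 13 × 163 × (1−f)/f ≈ 13 × 163 × 0.53197 ≈ 1127.24 mg.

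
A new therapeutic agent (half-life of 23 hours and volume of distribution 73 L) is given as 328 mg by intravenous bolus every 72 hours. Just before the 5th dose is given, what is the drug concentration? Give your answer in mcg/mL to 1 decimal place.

0.6 mcg/mL

f = (1/2)^(τ/t½) = (1/2)^(72/23) ≈ 0.1142.
C₀ = D/Vd = 328/73 ≈ 4.493 mcg/mL.
Before the 5th dose, 4 doses have been given. Superposition: Cmin = C₀·(f + f² + … + f^4).
≈ 4.493 × (0.1142 + 0.0130 + 0.0015 + 0.0002) ≈ 4.493 × 0.1289 ≈ 0.579 mcg/mL.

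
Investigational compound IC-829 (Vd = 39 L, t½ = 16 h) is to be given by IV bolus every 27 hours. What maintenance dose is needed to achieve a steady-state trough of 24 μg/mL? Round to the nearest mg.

2079 mg

τ/t½ = 27/16 ≈ 1.6875, so f = (1/2)^(27/16) ≈ 0.310464.
Cmin,ss = (D/Vd)·f/(1−f), so D = Cmin,ss·Vd·(1−f)/f.
D = 24 × 39 × (1−f)/f ≈ 24 × 39 × 2.22099 ≈ 2078.85 mg.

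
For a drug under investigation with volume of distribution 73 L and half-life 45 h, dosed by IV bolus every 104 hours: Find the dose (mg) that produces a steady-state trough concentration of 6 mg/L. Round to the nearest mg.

1736 mg

τ/t½ = 104/45 ≈ 2.3111, so f = (1/2)^(104/45) ≈ 0.201505.
Cmin,ss = (D/Vd)·f/(1−f), so D = Cmin,ss·Vd·(1−f)/f.
D = 6 × 73 × (1−f)/f ≈ 6 × 73 × 3.96266 ≈ 1735.65 mg.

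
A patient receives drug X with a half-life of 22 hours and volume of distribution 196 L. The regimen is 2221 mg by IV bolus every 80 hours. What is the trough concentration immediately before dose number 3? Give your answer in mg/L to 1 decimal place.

1.0 mg/L

f = (1/2)^(τ/t½) = (1/2)^(80/22) ≈ 0.0804.
C₀ = D/Vd = 2221/196 ≈ 11.332 mg/L.
Before the 3rd dose, 2 doses have been given. Superposition: Cmin = C₀·(f + f²).
≈ 11.332 × (0.0804 + 0.0065) ≈ 11.332 × 0.0869 ≈ 0.985 mg/L.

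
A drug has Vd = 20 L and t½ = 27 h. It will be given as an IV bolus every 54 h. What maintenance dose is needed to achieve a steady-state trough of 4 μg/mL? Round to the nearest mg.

240 mg

τ/t½ = 54/27 ≈ 2, so f = (1/2)^(54/27) ≈ 0.250000.
Cmin,ss = (D/Vd)·f/(1−f), so D = Cmin,ss·Vd·(1−f)/f.
D = 4 × 20 × (1−f)/f ≈ 4 × 20 × 3.00000 ≈ 240.00 mg.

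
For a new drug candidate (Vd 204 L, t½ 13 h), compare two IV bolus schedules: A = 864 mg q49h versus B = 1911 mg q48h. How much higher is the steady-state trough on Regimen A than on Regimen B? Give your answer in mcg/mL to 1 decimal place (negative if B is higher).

-0.5 mcg/mL

Regimen A: f = (1/2)^(49/13) ≈ 0.0733; Cmin,ss = (864/204)·f/(1−f) ≈ 0.335 mcg/mL.
Regimen B: f = (1/2)^(48/13) ≈ 0.0774; Cmin,ss = (1911/204)·f/(1−f) ≈ 0.786 mcg/mL.
Difference ≈ 0.335 − 0.786 ≈ -0.451 mcg/mL.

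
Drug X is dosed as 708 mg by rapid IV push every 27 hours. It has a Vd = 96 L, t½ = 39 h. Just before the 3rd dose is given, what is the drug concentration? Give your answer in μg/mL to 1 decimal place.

7.4 μg/mL

f = (1/2)^(τ/t½) = (1/2)^(27/39) ≈ 0.6189.
C₀ = D/Vd = 708/96 ≈ 7.375 μg/mL.
Before the 3rd dose, 2 doses have been given. Superposition: Cmin = C₀·(f + f²).
≈ 7.375 × (0.6189 + 0.3830) ≈ 7.375 × 1.0019 ≈ 7.389 μg/mL.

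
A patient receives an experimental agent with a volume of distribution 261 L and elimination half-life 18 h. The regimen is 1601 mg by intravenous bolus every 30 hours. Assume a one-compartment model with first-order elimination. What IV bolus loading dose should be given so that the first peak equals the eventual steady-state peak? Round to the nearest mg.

f = (1/2)^(30/18) ≈ 0.314980; accumulation ratio R = 1/(1−f) ≈ 1.45981.
Loading dose to hit Cmax,ss on first dose: D_load = D_maint·R ≈ 1601 × 1.45981 ≈ 2337.16 mg.

2337 mg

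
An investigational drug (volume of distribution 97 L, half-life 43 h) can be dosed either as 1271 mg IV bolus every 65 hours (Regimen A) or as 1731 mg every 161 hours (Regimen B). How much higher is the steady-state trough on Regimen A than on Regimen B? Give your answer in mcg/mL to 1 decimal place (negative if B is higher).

5.6 mcg/mL

Regimen A: f = (1/2)^(65/43) ≈ 0.3507; Cmin,ss = (1271/97)·f/(1−f) ≈ 7.077 mcg/mL.
Regimen B: f = (1/2)^(161/43) ≈ 0.0746; Cmin,ss = (1731/97)·f/(1−f) ≈ 1.439 mcg/mL.
Difference ≈ 7.077 − 1.439 ≈ 5.638 mcg/mL.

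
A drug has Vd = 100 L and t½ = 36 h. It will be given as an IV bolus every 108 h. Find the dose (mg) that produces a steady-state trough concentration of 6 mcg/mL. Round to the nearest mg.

τ/t½ = 108/36 ≈ 3, so f = (1/2)^(108/36) ≈ 0.125000.
Cmin,ss = (D/Vd)·f/(1−f), so D = Cmin,ss·Vd·(1−f)/f.
D = 6 × 100 × (1−f)/f ≈ 6 × 100 × 7.00000 ≈ 4200.00 mg.

4200 mg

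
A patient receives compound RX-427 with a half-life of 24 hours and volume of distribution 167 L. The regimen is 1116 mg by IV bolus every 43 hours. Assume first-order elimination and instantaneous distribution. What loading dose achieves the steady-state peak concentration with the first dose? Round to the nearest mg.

1569 mg

f = (1/2)^(43/24) ≈ 0.288838; accumulation ratio R = 1/(1−f) ≈ 1.40615.
Loading dose to hit Cmax,ss on first dose: D_load = D_maint·R ≈ 1116 × 1.40615 ≈ 1569.26 mg.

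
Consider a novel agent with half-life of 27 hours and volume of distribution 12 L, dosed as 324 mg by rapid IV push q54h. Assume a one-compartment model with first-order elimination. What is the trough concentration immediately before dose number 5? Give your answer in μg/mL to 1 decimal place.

9.0 μg/mL

f = (1/2)^(τ/t½) = (1/2)^(54/27) ≈ 0.2500.
C₀ = D/Vd = 324/12 ≈ 27.000 μg/mL.
Before the 5th dose, 4 doses have been given. Superposition: Cmin = C₀·(f + f² + … + f^4).
≈ 27.000 × (0.2500 + 0.0625 + 0.0156 + 0.0039) ≈ 27.000 × 0.3320 ≈ 8.964 μg/mL.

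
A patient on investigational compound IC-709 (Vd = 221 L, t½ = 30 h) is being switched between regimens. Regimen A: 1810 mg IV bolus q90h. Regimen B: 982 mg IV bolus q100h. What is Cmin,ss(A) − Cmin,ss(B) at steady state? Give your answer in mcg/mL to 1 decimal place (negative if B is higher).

Regimen A: f = (1/2)^(90/30) ≈ 0.1250; Cmin,ss = (1810/221)·f/(1−f) ≈ 1.170 mcg/mL.
Regimen B: f = (1/2)^(100/30) ≈ 0.0992; Cmin,ss = (982/221)·f/(1−f) ≈ 0.489 mcg/mL.
Difference ≈ 1.170 − 0.489 ≈ 0.681 mcg/mL.

0.7 mcg/mL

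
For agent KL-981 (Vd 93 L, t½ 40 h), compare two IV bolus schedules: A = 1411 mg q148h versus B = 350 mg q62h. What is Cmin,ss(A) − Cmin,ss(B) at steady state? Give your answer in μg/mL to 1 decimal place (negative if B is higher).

Regimen A: f = (1/2)^(148/40) ≈ 0.0769; Cmin,ss = (1411/93)·f/(1−f) ≈ 1.264 μg/mL.
Regimen B: f = (1/2)^(62/40) ≈ 0.3415; Cmin,ss = (350/93)·f/(1−f) ≈ 1.952 μg/mL.
Difference ≈ 1.264 − 1.952 ≈ -0.688 μg/mL.

-0.7 μg/mL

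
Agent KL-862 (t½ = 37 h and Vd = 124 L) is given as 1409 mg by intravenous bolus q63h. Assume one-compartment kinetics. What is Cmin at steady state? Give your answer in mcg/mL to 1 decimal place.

Over one 63-h interval, 63/37 ≈ 1.7027 half-lives elapse, leaving f ≈ 0.3072 of each dose.
Each bolus raises the concentration by D/Vd = 1409/124 ≈ 11.363 mcg/mL.
Steady-state trough Cmin,ss = C₀·f/(1−f) ≈ 11.363 × 0.3072/0.6928 ≈ 5.039 mcg/mL.

5.0 mcg/mL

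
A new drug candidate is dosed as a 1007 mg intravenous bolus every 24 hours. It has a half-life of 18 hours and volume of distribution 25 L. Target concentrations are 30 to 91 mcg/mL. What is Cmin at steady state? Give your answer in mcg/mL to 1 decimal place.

26.5 mcg/mL

Over one 24-h interval, 24/18 ≈ 1.3333 half-lives elapse, leaving f ≈ 0.3969 of each dose.
Accumulation ratio R = 1/(1 − f) ≈ 1/0.6031 ≈ 1.6581.
Single-dose peak C₀ = D/Vd = 1007/25 ≈ 40.280 mcg/mL.
Steady-state peak Cmax,ss = C₀·R ≈ 40.280 × 1.6581 ≈ 66.788 mcg/mL.
One interval later, Cmin,ss = Cmax,ss·e^(−kτ) ≈ 66.788 × 0.3969 ≈ 26.508 mcg/mL.
Trough 26.5 mcg/mL vs MEC 30 mcg/mL: subtherapeutic.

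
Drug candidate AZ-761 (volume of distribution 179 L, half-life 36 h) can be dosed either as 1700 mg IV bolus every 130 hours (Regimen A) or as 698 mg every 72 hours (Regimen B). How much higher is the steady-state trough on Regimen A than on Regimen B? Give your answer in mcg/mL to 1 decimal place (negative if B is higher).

Regimen A: f = (1/2)^(130/36) ≈ 0.0818; Cmin,ss = (1700/179)·f/(1−f) ≈ 0.846 mcg/mL.
Regimen B: f = (1/2)^(72/36) ≈ 0.2500; Cmin,ss = (698/179)·f/(1−f) ≈ 1.300 mcg/mL.
Difference ≈ 0.846 − 1.300 ≈ -0.454 mcg/mL.

-0.5 mcg/mL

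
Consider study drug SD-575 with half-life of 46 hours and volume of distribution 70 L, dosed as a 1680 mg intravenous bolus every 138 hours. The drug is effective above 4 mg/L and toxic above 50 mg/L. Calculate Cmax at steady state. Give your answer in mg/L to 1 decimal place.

27.4 mg/L

τ = 138 h = 3 half-lives, so f = (1/2)^3 = 0.125.
Accumulation ratio R = 1/(1 − f) = 1/0.875 = 8/7.
Single-dose peak C₀ = D/Vd = 1680/70 = 24 mg/L.
Steady-state peak Cmax,ss = C₀·R = 24 × 8/7 ≈ 27.429 mg/L.
Peak 27.4 mg/L vs MTC 50 mg/L: below toxic threshold.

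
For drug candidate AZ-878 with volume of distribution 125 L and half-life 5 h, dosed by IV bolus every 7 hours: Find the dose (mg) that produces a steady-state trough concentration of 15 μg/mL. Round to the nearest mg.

3073 mg

τ/t½ = 7/5 ≈ 1.4, so f = (1/2)^(7/5) ≈ 0.378929.
Cmin,ss = (D/Vd)·f/(1−f), so D = Cmin,ss·Vd·(1−f)/f.
D = 15 × 125 × (1−f)/f ≈ 15 × 125 × 1.63902 ≈ 3073.16 mg.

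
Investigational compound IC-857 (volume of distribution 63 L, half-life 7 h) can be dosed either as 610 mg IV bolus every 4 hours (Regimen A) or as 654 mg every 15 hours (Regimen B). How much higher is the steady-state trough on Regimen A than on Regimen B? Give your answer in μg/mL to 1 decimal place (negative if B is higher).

16.9 μg/mL

Regimen A: f = (1/2)^(4/7) ≈ 0.6730; Cmin,ss = (610/63)·f/(1−f) ≈ 19.928 μg/mL.
Regimen B: f = (1/2)^(15/7) ≈ 0.2264; Cmin,ss = (654/63)·f/(1−f) ≈ 3.038 μg/mL.
Difference ≈ 19.928 − 3.038 ≈ 16.890 μg/mL.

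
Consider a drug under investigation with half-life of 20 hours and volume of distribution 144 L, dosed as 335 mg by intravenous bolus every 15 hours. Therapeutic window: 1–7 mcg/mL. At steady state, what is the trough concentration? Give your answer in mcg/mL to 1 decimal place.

τ/t½ = 15/20 ≈ 0.75, so fraction remaining f = (1/2)^(15/20) ≈ 0.5946.
Accumulation ratio R = 1/(1 − f) ≈ 1/0.4054 ≈ 2.4667.
Each bolus raises the concentration by D/Vd = 335/144 ≈ 2.326 mcg/mL.
Cmax,ss = C₀/(1 − f) ≈ 2.326/0.4054 ≈ 5.738 mcg/mL.
One interval later, Cmin,ss = Cmax,ss·e^(−kτ) ≈ 5.738 × 0.5946 ≈ 3.412 mcg/mL.
Trough 3.4 mcg/mL vs MEC 1 mcg/mL: adequate.

3.4 mcg/mL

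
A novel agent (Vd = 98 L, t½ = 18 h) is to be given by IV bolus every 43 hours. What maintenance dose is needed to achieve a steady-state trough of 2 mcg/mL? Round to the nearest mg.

τ/t½ = 43/18 ≈ 2.3889, so f = (1/2)^(43/18) ≈ 0.190929.
Cmin,ss = (D/Vd)·f/(1−f), so D = Cmin,ss·Vd·(1−f)/f.
D = 2 × 98 × (1−f)/f ≈ 2 × 98 × 4.23755 ≈ 830.56 mg.

831 mg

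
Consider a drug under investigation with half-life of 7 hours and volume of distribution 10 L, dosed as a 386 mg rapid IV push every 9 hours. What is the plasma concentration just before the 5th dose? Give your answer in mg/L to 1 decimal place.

f = (1/2)^(τ/t½) = (1/2)^(9/7) ≈ 0.4102.
C₀ = D/Vd = 386/10 ≈ 38.600 mg/L.
Before the 5th dose, 4 doses have been given. Superposition: Cmin = C₀·(f + f² + … + f^4).
≈ 38.600 × (0.4102 + 0.1683 + 0.0690 + 0.0283) ≈ 38.600 × 0.6758 ≈ 26.086 mg/L.

26.1 mg/L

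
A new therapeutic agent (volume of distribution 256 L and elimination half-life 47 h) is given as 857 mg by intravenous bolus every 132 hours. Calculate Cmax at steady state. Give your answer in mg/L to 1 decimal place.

k = ln2/t½ = ln2/47 ≈ 0.014748 h⁻¹; fraction remaining f = e^(−kτ) = e^(−0.014748×132) ≈ 0.1427.
Accumulation ratio R = 1/(1 − f) ≈ 1/0.8573 ≈ 1.1665.
Single-dose peak C₀ = D/Vd = 857/256 ≈ 3.348 mg/L.
Cmax,ss = C₀/(1 − f) ≈ 3.348/0.8573 ≈ 3.905 mg/L.

3.9 mg/L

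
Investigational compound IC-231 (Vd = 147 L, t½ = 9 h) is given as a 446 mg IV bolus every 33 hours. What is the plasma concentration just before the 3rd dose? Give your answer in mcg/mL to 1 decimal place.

0.3 mcg/mL

f = (1/2)^(τ/t½) = (1/2)^(33/9) ≈ 0.0787.
C₀ = D/Vd = 446/147 ≈ 3.034 mcg/mL.
Before the 3rd dose, 2 doses have been given. Superposition: Cmin = C₀·(f + f²).
≈ 3.034 × (0.0787 + 0.0062) ≈ 3.034 × 0.0849 ≈ 0.258 mcg/mL.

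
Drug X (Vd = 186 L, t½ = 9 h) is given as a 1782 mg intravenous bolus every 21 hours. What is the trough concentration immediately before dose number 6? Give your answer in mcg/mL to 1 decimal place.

f = (1/2)^(τ/t½) = (1/2)^(21/9) ≈ 0.1984.
C₀ = D/Vd = 1782/186 ≈ 9.581 mcg/mL.
Before the 6th dose, 5 doses have been given. Superposition: Cmin = C₀·(f + f² + … + f^5).
≈ 9.581 × (0.1984 + 0.0394 + 0.0078 + 0.0015 + 0.0003) ≈ 9.581 × 0.2474 ≈ 2.370 mcg/mL.

2.4 mcg/mL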